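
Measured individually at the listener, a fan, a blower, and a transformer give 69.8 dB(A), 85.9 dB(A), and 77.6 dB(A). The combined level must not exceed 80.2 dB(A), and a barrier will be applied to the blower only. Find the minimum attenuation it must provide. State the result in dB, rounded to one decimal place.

10.1 dB

Everything except the blower sums to 10^(69.8/10) + 10^(77.6/10) = 6.709e+07 in linear terms, 78.27 dB(A).
The limit corresponds to 10^(80.2/10) = 1.047e+08; subtracting the fixed part leaves 3.762e+07 for the blower, i.e. 75.75 dB(A).
So the blower must be reduced from 85.9 to 75.75 dB(A): IL = 10.15 dB.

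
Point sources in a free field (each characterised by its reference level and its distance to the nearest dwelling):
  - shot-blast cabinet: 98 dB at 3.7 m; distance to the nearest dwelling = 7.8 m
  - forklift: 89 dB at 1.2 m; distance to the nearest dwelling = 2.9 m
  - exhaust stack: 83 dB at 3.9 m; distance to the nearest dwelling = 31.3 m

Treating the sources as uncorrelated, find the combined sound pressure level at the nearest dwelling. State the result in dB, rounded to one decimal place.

Apply inverse-square spreading to bring every level to the receiver, then sum 10^(L/10).
shot-blast cabinet: 98 − 20·log₁₀(7.8/3.7) = 98 − 6.48 = 91.52 dB.
forklift: 89 − 20·log₁₀(2.9/1.2) = 89 − 7.66 = 81.34 dB.
exhaust stack: 83 − 20·log₁₀(31.3/3.9) = 83 − 18.09 = 64.91 dB.
Σ 10^(L/10) = 1.559e+09 → L_total = 10·log₁₀(1.559e+09) = 91.93 dB.

91.9 dB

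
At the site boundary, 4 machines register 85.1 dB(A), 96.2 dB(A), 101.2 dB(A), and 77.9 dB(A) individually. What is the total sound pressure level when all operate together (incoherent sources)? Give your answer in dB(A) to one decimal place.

102.5 dB(A)

For uncorrelated sources the intensities add, so convert each level to linear form, sum, and take 10·log₁₀ of the total.
Σ 10^(L/10) = 10^(85.1/10) + 10^(96.2/10) + 10^(101.2/10) + 10^(77.9/10) = 1.774e+10.
L_total = 10·log₁₀(1.774e+10) = 102.49 dB(A).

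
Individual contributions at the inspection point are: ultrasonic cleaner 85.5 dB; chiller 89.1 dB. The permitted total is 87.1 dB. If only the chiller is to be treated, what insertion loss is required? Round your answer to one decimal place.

Fixed contribution from the other source: Σ 10^(L/10) = 10^(85.5/10) = 3.548e+08 (85.50 dB).
To meet 87.1 dB overall, the treated chiller may contribute at most 10^(87.1/10) − 3.548e+08 = 1.580e+08, i.e. 81.99 dB.
Required insertion loss = 89.1 − 81.99 = 7.11 dB.

7.1 dB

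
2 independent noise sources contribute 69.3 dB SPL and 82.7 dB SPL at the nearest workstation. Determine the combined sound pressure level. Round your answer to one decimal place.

82.9 dB SPL

For uncorrelated sources the intensities add, so convert each level to linear form, sum, and take 10·log₁₀ of the total.
Σ 10^(L/10) = 10^(69.3/10) + 10^(82.7/10) = 1.947e+08.
L_total = 10·log₁₀(1.947e+08) = 82.89 dB SPL.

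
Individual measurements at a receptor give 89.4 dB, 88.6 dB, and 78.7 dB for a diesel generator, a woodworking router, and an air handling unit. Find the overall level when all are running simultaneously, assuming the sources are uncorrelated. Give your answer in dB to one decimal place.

For uncorrelated sources the intensities add, so convert each level to linear form, sum, and take 10·log₁₀ of the total.
Σ 10^(L/10) = 10^(89.4/10) + 10^(88.6/10) + 10^(78.7/10) = 1.670e+09.
L_total = 10·log₁₀(1.670e+09) = 92.23 dB.

92.2 dB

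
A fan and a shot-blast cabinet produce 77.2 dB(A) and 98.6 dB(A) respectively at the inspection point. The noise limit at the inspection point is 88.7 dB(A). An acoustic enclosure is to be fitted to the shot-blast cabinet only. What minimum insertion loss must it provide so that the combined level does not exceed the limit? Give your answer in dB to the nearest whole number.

10 dB

Fixed contribution from the other source: Σ 10^(L/10) = 10^(77.2/10) = 5.248e+07 (77.20 dB(A)).
The limit corresponds to 10^(88.7/10) = 7.413e+08; subtracting the fixed part leaves 6.888e+08 for the shot-blast cabinet, i.e. 88.38 dB(A).
So the shot-blast cabinet must be reduced from 98.6 to 88.38 dB(A): IL = 10.22 dB.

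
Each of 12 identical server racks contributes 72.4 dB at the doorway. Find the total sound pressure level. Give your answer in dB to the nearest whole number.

83 dB

L_total = L₁ + 10·log₁₀ N for N identical incoherent sources.
L_total = 72.4 + 10·log₁₀(12) = 72.4 + 10.792 = 83.19 dB.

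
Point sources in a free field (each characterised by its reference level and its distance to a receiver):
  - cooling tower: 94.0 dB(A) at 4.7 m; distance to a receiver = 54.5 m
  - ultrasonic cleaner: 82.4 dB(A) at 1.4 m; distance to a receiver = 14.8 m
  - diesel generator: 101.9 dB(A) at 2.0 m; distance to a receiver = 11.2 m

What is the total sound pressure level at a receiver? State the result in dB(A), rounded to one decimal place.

First find each source's level at the receiver (point-source: −20·log₁₀(r/r_ref)), then combine on an intensity basis.
cooling tower: 94.0 − 20·log₁₀(54.5/4.7) = 94.0 − 21.29 = 72.71 dB(A).
ultrasonic cleaner: 82.4 − 20·log₁₀(14.8/1.4) = 82.4 − 20.48 = 61.92 dB(A).
diesel generator: 101.9 − 20·log₁₀(11.2/2.0) = 101.9 − 14.96 = 86.94 dB(A).
Σ 10^(L/10) = 5.141e+08 → L_total = 10·log₁₀(5.141e+08) = 87.11 dB(A).

87.1 dB(A)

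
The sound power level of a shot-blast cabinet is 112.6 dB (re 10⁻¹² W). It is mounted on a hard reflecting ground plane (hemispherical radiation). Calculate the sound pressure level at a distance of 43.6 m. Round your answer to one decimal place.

71.8 dB

Free-field hemispherical radiation: L_p = L_w − 10·log₁₀(2π·r²), r = 43.6 m.
2π·r² = 1.194e+04 m², 10·log₁₀ of that is 40.772 dB.
L_p = 112.6 − 40.772 = 71.83 dB.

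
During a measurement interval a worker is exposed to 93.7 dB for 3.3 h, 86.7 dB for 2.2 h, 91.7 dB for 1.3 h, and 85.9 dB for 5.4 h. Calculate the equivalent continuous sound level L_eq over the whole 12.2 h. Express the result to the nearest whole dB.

L_eq = 10·log₁₀[(1/T)·Σ tᵢ·10^(Lᵢ/10)] with T = 12.2 h.
Σ tᵢ·10^(Lᵢ/10) = 3.3·10^(93.7/10) + 2.2·10^(86.7/10) + 1.3·10^(91.7/10) + 5.4·10^(85.9/10) = 1.279e+10.
L_eq = 10·log₁₀(1.279e+10/12.2) = 90.20 dB.

90 dB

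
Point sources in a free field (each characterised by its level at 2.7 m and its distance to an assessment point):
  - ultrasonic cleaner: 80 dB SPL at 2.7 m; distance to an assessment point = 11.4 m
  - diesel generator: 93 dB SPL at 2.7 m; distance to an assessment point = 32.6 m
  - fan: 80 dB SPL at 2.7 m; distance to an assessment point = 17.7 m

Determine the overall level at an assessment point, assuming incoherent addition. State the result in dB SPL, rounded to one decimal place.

73.3 dB SPL

Apply inverse-square spreading to bring every level to the receiver, then sum 10^(L/10).
ultrasonic cleaner: 80 − 20·log₁₀(11.4/2.7) = 80 − 12.51 = 67.49 dB SPL.
diesel generator: 93 − 20·log₁₀(32.6/2.7) = 93 − 21.64 = 71.36 dB SPL.
fan: 80 − 20·log₁₀(17.7/2.7) = 80 − 16.33 = 63.67 dB SPL.
Σ 10^(L/10) = 2.162e+07 → L_total = 10·log₁₀(2.162e+07) = 73.35 dB SPL.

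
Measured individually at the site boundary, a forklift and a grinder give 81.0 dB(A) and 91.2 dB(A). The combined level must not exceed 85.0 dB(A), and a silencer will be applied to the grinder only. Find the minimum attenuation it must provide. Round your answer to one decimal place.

8.4 dB

Everything except the grinder sums to 10^(81.0/10) = 1.259e+08 in linear terms, 81.00 dB(A).
To meet 85.0 dB(A) overall, the treated grinder may contribute at most 10^(85.0/10) − 1.259e+08 = 1.903e+08, i.e. 82.80 dB(A).
So the grinder must be reduced from 91.2 to 82.80 dB(A): IL = 8.40 dB.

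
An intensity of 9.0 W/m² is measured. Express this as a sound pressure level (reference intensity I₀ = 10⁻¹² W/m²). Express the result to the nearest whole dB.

130 dB

L = 10·log₁₀(I/I₀) = 10·log₁₀(9.0/10⁻¹²) = 10·log₁₀(9.0×10^12).
L = 10·(0.9542 + 12) = 129.54 dB.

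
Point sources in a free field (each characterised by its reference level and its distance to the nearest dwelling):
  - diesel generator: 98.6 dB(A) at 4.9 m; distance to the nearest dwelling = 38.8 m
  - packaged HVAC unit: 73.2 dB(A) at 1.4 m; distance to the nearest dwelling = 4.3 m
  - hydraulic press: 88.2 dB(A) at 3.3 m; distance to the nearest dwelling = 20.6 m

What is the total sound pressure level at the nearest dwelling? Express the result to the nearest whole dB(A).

Apply inverse-square spreading to bring every level to the receiver, then sum 10^(L/10).
diesel generator: 98.6 − 20·log₁₀(38.8/4.9) = 98.6 − 17.97 = 80.63 dB(A).
packaged HVAC unit: 73.2 − 20·log₁₀(4.3/1.4) = 73.2 − 9.75 = 63.45 dB(A).
hydraulic press: 88.2 − 20·log₁₀(20.6/3.3) = 88.2 − 15.91 = 72.29 dB(A).
Σ 10^(L/10) = 1.347e+08 → L_total = 10·log₁₀(1.347e+08) = 81.29 dB(A).

81 dB(A)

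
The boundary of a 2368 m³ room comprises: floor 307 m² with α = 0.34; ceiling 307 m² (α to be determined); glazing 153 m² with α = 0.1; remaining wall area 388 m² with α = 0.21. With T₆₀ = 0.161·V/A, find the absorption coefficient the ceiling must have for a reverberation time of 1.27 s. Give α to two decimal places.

Required total absorption A = 0.161·2368/1.27 = 300.20 m².
Absorption from the other surfaces = 307·0.34 + 153·0.1 + 388·0.21 = 201.16 m², so the ceiling must supply 99.04 m² over 307 m².
α = 99.04/307 = 0.323.

0.32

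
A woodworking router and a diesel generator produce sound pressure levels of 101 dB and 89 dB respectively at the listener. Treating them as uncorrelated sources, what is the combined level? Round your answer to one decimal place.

Incoherent sources combine by intensity addition: L_total = 10·log₁₀(Σ 10^(L_i/10)).
Σ 10^(L/10) = 10^(101/10) + 10^(89/10) = 1.338e+10.
L_total = 10·log₁₀(1.338e+10) = 101.27 dB.

101.3 dB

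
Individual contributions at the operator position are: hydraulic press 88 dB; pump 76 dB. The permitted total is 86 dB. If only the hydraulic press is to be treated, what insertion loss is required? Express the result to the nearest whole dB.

2 dB

Fixed contribution from the other source: Σ 10^(L/10) = 10^(76/10) = 3.981e+07 (76.00 dB).
To meet 86 dB overall, the treated hydraulic press may contribute at most 10^(86/10) − 3.981e+07 = 3.583e+08, i.e. 85.54 dB.
So the hydraulic press must be reduced from 88 to 85.54 dB: IL = 2.46 dB.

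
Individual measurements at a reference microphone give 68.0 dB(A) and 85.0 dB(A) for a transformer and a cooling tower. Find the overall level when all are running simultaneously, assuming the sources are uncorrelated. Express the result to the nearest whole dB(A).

85 dB(A)

For uncorrelated sources the intensities add, so convert each level to linear form, sum, and take 10·log₁₀ of the total.
Σ 10^(L/10) = 10^(68.0/10) + 10^(85.0/10) = 3.225e+08.
L_total = 10·log₁₀(3.225e+08) = 85.09 dB(A).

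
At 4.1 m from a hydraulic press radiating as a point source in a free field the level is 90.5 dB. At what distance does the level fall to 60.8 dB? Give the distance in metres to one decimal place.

125.3 m

The 29.7 dB drop corresponds to a distance ratio of 10^(29.7/20) for a point source.
r₂ = 4.1·10^((90.5−60.8)/20) = 4.1·10^(29.7/20) = 125.25 m.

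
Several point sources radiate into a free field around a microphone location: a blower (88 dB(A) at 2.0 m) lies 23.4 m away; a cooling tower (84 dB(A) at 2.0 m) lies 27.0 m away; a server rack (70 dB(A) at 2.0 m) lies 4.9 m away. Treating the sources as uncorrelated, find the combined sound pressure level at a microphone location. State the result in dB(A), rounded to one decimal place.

Propagate each source to the receiver with L = L_ref − 20·log₁₀(r/r_ref), then add intensities.
blower: 88 − 20·log₁₀(23.4/2.0) = 88 − 21.36 = 66.64 dB(A).
cooling tower: 84 − 20·log₁₀(27.0/2.0) = 84 − 22.61 = 61.39 dB(A).
server rack: 70 − 20·log₁₀(4.9/2.0) = 70 − 7.78 = 62.22 dB(A).
Σ 10^(L/10) = 7.653e+06 → L_total = 10·log₁₀(7.653e+06) = 68.84 dB(A).

68.8 dB(A)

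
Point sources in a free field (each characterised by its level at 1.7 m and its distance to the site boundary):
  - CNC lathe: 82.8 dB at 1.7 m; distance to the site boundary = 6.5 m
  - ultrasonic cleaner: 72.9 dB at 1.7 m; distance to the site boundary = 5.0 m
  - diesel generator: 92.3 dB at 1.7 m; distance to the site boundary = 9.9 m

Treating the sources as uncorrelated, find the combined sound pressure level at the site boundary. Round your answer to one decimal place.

First find each source's level at the receiver (point-source: −20·log₁₀(r/r_ref)), then combine on an intensity basis.
CNC lathe: 82.8 − 20·log₁₀(6.5/1.7) = 82.8 − 11.65 = 71.15 dB.
ultrasonic cleaner: 72.9 − 20·log₁₀(5.0/1.7) = 72.9 − 9.37 = 63.53 dB.
diesel generator: 92.3 − 20·log₁₀(9.9/1.7) = 92.3 − 15.30 = 77.00 dB.
Σ 10^(L/10) = 6.536e+07 → L_total = 10·log₁₀(6.536e+07) = 78.15 dB.

78.2 dB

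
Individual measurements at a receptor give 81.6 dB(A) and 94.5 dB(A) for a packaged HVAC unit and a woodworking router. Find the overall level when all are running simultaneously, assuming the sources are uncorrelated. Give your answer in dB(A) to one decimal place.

For uncorrelated sources the intensities add, so convert each level to linear form, sum, and take 10·log₁₀ of the total.
Σ 10^(L/10) = 10^(81.6/10) + 10^(94.5/10) = 2.963e+09.
L_total = 10·log₁₀(2.963e+09) = 94.72 dB(A).

94.7 dB(A)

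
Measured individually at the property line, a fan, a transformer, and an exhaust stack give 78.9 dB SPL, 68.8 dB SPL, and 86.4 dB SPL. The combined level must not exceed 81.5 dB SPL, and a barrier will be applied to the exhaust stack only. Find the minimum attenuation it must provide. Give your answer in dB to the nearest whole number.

Fixed contribution from the other sources: Σ 10^(L/10) = 10^(78.9/10) + 10^(68.8/10) = 8.521e+07 (79.30 dB SPL).
The limit corresponds to 10^(81.5/10) = 1.413e+08; subtracting the fixed part leaves 5.604e+07 for the exhaust stack, i.e. 77.49 dB SPL.
So the exhaust stack must be reduced from 86.4 to 77.49 dB SPL: IL = 8.91 dB.

9 dB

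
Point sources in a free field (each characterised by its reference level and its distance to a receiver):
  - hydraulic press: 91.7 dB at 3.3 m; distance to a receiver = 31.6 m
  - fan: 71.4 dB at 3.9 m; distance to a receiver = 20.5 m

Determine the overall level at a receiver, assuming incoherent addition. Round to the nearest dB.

72 dB

Apply inverse-square spreading to bring every level to the receiver, then sum 10^(L/10).
hydraulic press: 91.7 − 20·log₁₀(31.6/3.3) = 91.7 − 19.62 = 72.08 dB.
fan: 71.4 − 20·log₁₀(20.5/3.9) = 71.4 − 14.41 = 56.99 dB.
Σ 10^(L/10) = 1.663e+07 → L_total = 10·log₁₀(1.663e+07) = 72.21 dB.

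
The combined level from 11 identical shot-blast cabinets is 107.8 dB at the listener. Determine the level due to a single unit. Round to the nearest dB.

11 equal contributions raise the level by 10·log₁₀ 11 = 10.414 dB, so each unit alone gives 107.8 − 10.414.

97 dB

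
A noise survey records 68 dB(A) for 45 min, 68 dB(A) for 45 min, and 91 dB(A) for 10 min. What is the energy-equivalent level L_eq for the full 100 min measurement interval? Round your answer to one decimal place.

The energy average is taken in the linear domain: L_eq = 10·log₁₀[(Σ tᵢ·10^(Lᵢ/10))/T], T = 100 min.
Σ tᵢ·10^(Lᵢ/10) = 45·10^(68/10) + 45·10^(68/10) + 10·10^(91/10) = 1.316e+10.
L_eq = 10·log₁₀(1.316e+10/100) = 81.19 dB(A).

81.2 dB(A)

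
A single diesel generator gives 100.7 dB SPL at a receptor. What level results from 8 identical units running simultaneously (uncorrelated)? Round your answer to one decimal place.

With 8 equal, uncorrelated contributions the intensity is 8× that of one unit, giving a rise of 10·log₁₀ 8.
L_total = 100.7 + 10·log₁₀(8) = 100.7 + 9.031 = 109.73 dB SPL.

109.7 dB SPL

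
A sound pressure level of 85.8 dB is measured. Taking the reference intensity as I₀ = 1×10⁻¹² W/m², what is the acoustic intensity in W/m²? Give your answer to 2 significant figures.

0.00038 W/m²

I = I₀·10^(L/10) = 10⁻¹² × 10^(85.8/10) = 10^(-3.420).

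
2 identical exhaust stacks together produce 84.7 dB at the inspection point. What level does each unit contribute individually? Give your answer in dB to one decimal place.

For N identical incoherent sources L_total = L₁ + 10·log₁₀ N, so L₁ = 84.7 − 10·log₁₀(2) = 84.7 − 3.010.

81.7 dB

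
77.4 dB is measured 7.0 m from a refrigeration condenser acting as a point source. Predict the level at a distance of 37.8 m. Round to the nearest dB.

For a point source, L₂ = L₁ − 20·log₁₀(r₂/r₁).
L₂ = 77.4 − 20·log₁₀(37.8/7.0) = 77.4 − 14.648 = 62.75 dB.

63 dB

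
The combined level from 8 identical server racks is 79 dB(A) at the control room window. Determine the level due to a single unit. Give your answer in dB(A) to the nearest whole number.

70 dB(A)

Dividing the total intensity by 8 lowers the level by 10·log₁₀ 8 = 9.031 dB: L₁ = 79 − 9.031.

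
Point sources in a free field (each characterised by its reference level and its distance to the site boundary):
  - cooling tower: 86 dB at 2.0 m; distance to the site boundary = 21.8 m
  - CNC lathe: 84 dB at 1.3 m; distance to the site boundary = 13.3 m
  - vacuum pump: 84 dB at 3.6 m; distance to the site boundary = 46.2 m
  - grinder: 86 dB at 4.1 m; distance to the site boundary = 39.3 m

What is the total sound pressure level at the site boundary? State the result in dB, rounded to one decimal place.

70.6 dB

First find each source's level at the receiver (point-source: −20·log₁₀(r/r_ref)), then combine on an intensity basis.
cooling tower: 86 − 20·log₁₀(21.8/2.0) = 86 − 20.75 = 65.25 dB.
CNC lathe: 84 − 20·log₁₀(13.3/1.3) = 84 − 20.20 = 63.80 dB.
vacuum pump: 84 − 20·log₁₀(46.2/3.6) = 84 − 22.17 = 61.83 dB.
grinder: 86 − 20·log₁₀(39.3/4.1) = 86 − 19.63 = 66.37 dB.
Σ 10^(L/10) = 1.161e+07 → L_total = 10·log₁₀(1.161e+07) = 70.65 dB.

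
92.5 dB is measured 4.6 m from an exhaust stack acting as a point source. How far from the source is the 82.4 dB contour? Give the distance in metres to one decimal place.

The 10.1 dB drop corresponds to a distance ratio of 10^(10.1/20) for a point source.
r₂ = 4.6·10^((92.5−82.4)/20) = 4.6·10^(10.1/20) = 14.71 m.

14.7 m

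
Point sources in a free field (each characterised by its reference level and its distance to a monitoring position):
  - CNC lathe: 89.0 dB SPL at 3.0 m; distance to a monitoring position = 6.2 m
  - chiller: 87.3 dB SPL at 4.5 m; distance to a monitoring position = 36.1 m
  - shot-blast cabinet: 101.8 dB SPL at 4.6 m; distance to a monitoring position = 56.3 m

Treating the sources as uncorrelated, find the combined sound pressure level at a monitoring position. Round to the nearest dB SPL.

85 dB SPL

Apply inverse-square spreading to bring every level to the receiver, then sum 10^(L/10).
CNC lathe: 89.0 − 20·log₁₀(6.2/3.0) = 89.0 − 6.31 = 82.69 dB SPL.
chiller: 87.3 − 20·log₁₀(36.1/4.5) = 87.3 − 18.09 = 69.21 dB SPL.
shot-blast cabinet: 101.8 − 20·log₁₀(56.3/4.6) = 101.8 − 21.76 = 80.04 dB SPL.
Σ 10^(L/10) = 2.954e+08 → L_total = 10·log₁₀(2.954e+08) = 84.70 dB SPL.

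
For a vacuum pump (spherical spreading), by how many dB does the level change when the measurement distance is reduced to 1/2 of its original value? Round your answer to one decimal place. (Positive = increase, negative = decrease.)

Point-source spreading: ΔL = −20·log₁₀(r₂/r₁).
ΔL = −20·log₁₀(0.5) = +6.02 dB.

+6.0 dB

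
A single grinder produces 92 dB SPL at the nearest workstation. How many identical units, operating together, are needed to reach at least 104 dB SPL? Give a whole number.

16

N identical sources give L₁ + 10·log₁₀ N, so require 10·log₁₀ N ≥ 104 − 92 = 12.0 dB.
N ≥ 10^(12.0/10) = 15.849, so N = 16.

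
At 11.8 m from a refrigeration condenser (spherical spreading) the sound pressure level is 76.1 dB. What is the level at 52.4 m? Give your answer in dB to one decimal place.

For a point source, L₂ = L₁ − 20·log₁₀(r₂/r₁).
L₂ = 76.1 − 20·log₁₀(52.4/11.8) = 76.1 − 12.949 = 63.15 dB.

63.2 dB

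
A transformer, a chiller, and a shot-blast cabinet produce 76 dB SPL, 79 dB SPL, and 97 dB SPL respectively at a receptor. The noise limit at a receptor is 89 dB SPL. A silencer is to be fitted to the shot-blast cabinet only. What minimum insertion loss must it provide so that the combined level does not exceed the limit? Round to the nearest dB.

Fixed contribution from the other sources: Σ 10^(L/10) = 10^(76/10) + 10^(79/10) = 1.192e+08 (80.76 dB SPL).
The limit corresponds to 10^(89/10) = 7.943e+08; subtracting the fixed part leaves 6.751e+08 for the shot-blast cabinet, i.e. 88.29 dB SPL.
So the shot-blast cabinet must be reduced from 97 to 88.29 dB SPL: IL = 8.71 dB.

9 dB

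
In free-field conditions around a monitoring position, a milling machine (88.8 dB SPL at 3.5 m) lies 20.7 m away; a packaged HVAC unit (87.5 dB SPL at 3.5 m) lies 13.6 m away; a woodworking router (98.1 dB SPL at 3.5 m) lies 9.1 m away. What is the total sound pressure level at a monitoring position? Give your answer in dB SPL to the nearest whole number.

Propagate each source to the receiver with L = L_ref − 20·log₁₀(r/r_ref), then add intensities.
milling machine: 88.8 − 20·log₁₀(20.7/3.5) = 88.8 − 15.44 = 73.36 dB SPL.
packaged HVAC unit: 87.5 − 20·log₁₀(13.6/3.5) = 87.5 − 11.79 = 75.71 dB SPL.
woodworking router: 98.1 − 20·log₁₀(9.1/3.5) = 98.1 − 8.30 = 89.80 dB SPL.
Σ 10^(L/10) = 1.014e+09 → L_total = 10·log₁₀(1.014e+09) = 90.06 dB SPL.

90 dB SPL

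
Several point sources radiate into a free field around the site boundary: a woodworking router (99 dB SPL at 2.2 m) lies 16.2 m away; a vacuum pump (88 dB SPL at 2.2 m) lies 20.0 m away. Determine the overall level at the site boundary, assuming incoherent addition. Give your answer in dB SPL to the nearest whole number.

82 dB SPL

First find each source's level at the receiver (point-source: −20·log₁₀(r/r_ref)), then combine on an intensity basis.
woodworking router: 99 − 20·log₁₀(16.2/2.2) = 99 − 17.34 = 81.66 dB SPL.
vacuum pump: 88 − 20·log₁₀(20.0/2.2) = 88 − 19.17 = 68.83 dB SPL.
Σ 10^(L/10) = 1.541e+08 → L_total = 10·log₁₀(1.541e+08) = 81.88 dB SPL.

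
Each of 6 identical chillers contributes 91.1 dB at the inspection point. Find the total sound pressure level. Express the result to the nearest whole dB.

99 dB

N identical incoherent sources raise the level by 10·log₁₀ N.
L_total = 91.1 + 10·log₁₀(6) = 91.1 + 7.782 = 98.88 dB.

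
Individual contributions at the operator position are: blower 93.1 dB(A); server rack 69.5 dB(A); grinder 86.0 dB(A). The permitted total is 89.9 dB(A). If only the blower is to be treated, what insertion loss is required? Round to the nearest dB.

The untreated sources together contribute 10^(69.5/10) + 10^(86.0/10) = 4.070e+08, i.e. 86.10 dB(A).
To meet 89.9 dB(A) overall, the treated blower may contribute at most 10^(89.9/10) − 4.070e+08 = 5.702e+08, i.e. 87.56 dB(A).
So the blower must be reduced from 93.1 to 87.56 dB(A): IL = 5.54 dB.

6 dB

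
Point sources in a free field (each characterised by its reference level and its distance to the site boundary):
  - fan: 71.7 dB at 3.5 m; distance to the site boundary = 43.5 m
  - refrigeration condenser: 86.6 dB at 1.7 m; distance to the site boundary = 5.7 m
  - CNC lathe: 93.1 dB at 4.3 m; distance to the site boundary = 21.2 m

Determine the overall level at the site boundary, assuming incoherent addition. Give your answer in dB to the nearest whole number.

First find each source's level at the receiver (point-source: −20·log₁₀(r/r_ref)), then combine on an intensity basis.
fan: 71.7 − 20·log₁₀(43.5/3.5) = 71.7 − 21.89 = 49.81 dB.
refrigeration condenser: 86.6 − 20·log₁₀(5.7/1.7) = 86.6 − 10.51 = 76.09 dB.
CNC lathe: 93.1 − 20·log₁₀(21.2/4.3) = 93.1 − 13.86 = 79.24 dB.
Σ 10^(L/10) = 1.248e+08 → L_total = 10·log₁₀(1.248e+08) = 80.96 dB.

81 dB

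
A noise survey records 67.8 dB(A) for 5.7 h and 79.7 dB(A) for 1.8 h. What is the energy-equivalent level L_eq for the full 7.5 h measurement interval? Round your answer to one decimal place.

74.3 dB(A)

L_eq = 10·log₁₀[(1/T)·Σ tᵢ·10^(Lᵢ/10)] with T = 7.5 h.
Σ tᵢ·10^(Lᵢ/10) = 5.7·10^(67.8/10) + 1.8·10^(79.7/10) = 2.023e+08.
L_eq = 10·log₁₀(2.023e+08/7.5) = 74.31 dB(A).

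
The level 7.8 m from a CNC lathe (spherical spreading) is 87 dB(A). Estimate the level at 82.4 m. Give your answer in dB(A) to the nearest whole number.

67 dB(A)

Point-source attenuation: ΔL = 20·log₁₀(r₂/r₁) = 20·log₁₀(82.4/7.8) = 20.477 dB.
L₂ = 87 − 20·log₁₀(82.4/7.8) = 87 − 20.477 = 66.52 dB(A).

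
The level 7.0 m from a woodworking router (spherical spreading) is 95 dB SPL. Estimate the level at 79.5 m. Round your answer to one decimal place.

73.9 dB SPL

Point-source attenuation: ΔL = 20·log₁₀(r₂/r₁) = 20·log₁₀(79.5/7.0) = 21.105 dB.
L₂ = 95 − 20·log₁₀(79.5/7.0) = 95 − 21.105 = 73.89 dB SPL.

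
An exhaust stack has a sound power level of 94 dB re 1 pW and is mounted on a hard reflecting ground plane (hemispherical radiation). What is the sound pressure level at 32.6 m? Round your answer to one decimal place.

55.8 dB

Free-field hemispherical radiation: L_p = L_w − 10·log₁₀(2π·r²), r = 32.6 m.
2π·r² = 6678 m², 10·log₁₀ of that is 38.246 dB.
L_p = 94 − 38.246 = 55.75 dB.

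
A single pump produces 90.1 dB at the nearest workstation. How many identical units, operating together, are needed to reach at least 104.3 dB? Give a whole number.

N identical sources give L₁ + 10·log₁₀ N, so require 10·log₁₀ N ≥ 104.3 − 90.1 = 14.2 dB.
N ≥ 10^(14.2/10) = 26.303, so N = 27.

27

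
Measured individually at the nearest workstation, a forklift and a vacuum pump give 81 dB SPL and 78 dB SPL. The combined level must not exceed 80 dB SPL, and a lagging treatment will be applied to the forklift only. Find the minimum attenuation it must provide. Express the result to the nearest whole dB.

5 dB

The untreated sources together contribute 10^(78/10) = 6.310e+07, i.e. 78.00 dB SPL.
The limit corresponds to 10^(80/10) = 1.000e+08; subtracting the fixed part leaves 3.690e+07 for the forklift, i.e. 75.67 dB SPL.
Required insertion loss = 81 − 75.67 = 5.33 dB.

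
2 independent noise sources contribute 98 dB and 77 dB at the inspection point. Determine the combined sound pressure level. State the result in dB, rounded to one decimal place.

98.0 dB

For uncorrelated sources the intensities add, so convert each level to linear form, sum, and take 10·log₁₀ of the total.
Σ 10^(L/10) = 10^(98/10) + 10^(77/10) = 6.360e+09.
L_total = 10·log₁₀(6.360e+09) = 98.03 dB.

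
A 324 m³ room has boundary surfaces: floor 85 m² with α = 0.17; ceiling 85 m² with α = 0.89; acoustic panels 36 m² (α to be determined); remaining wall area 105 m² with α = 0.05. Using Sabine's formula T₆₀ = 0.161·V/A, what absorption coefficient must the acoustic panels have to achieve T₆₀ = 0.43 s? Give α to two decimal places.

0.72

A = 0.161·V/T₆₀ = 0.161·324/0.43 = 121.31 m² sabins.
Absorption from the other surfaces = 85·0.17 + 85·0.89 + 105·0.05 = 95.35 m², so the acoustic panels must supply 25.96 m² over 36 m².
α = 25.96/36 = 0.721.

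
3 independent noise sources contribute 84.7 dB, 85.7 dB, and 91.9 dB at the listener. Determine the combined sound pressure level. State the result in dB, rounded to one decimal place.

Incoherent sources combine by intensity addition: L_total = 10·log₁₀(Σ 10^(L_i/10)).
Σ 10^(L/10) = 10^(84.7/10) + 10^(85.7/10) + 10^(91.9/10) = 2.215e+09.
L_total = 10·log₁₀(2.215e+09) = 93.45 dB.

93.5 dB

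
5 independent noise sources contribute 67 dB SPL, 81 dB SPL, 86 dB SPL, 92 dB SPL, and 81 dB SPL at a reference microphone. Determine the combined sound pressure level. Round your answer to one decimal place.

93.5 dB SPL

Incoherent sources combine by intensity addition: L_total = 10·log₁₀(Σ 10^(L_i/10)).
Σ 10^(L/10) = 10^(67/10) + 10^(81/10) + 10^(86/10) + 10^(92/10) + 10^(81/10) = 2.240e+09.
L_total = 10·log₁₀(2.240e+09) = 93.50 dB SPL.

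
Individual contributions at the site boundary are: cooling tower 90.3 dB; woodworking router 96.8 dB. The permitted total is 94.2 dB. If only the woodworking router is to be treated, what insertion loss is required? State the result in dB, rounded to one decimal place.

Fixed contribution from the other source: Σ 10^(L/10) = 10^(90.3/10) = 1.072e+09 (90.30 dB).
The limit corresponds to 10^(94.2/10) = 2.630e+09; subtracting the fixed part leaves 1.559e+09 for the woodworking router, i.e. 91.93 dB.
Required insertion loss = 96.8 − 91.93 = 4.87 dB.

4.9 dB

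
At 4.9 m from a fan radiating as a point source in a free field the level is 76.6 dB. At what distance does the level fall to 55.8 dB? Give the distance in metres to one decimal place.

53.7 m

For a point source L₁ − L₂ = 20·log₁₀(r₂/r₁), so r₂ = r₁·10^((L₁−L₂)/20).
r₂ = 4.9·10^((76.6−55.8)/20) = 4.9·10^(20.8/20) = 53.73 m.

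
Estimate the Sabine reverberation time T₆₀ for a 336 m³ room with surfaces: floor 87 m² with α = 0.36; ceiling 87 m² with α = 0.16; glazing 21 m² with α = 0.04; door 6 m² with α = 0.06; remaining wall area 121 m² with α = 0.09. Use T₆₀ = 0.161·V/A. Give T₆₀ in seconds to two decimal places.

0.94 s

A = Σ Sᵢαᵢ = 87·0.36 + 87·0.16 + 21·0.04 + 6·0.06 + 121·0.09 = 57.33 m².
T₆₀ = 0.161·V/A = 0.161·336/57.33 = 0.944 s.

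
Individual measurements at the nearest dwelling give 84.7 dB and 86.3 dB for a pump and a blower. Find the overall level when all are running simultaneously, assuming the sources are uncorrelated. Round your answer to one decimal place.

Incoherent sources combine by intensity addition: L_total = 10·log₁₀(Σ 10^(L_i/10)).
Σ 10^(L/10) = 10^(84.7/10) + 10^(86.3/10) = 7.217e+08.
L_total = 10·log₁₀(7.217e+08) = 88.58 dB.

88.6 dB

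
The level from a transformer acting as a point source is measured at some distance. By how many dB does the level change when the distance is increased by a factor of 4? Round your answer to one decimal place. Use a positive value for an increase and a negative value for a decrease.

-12.0 dB

A point source loses 6 dB per doubling of distance; generally ΔL = −20·log₁₀(r₂/r₁).
ΔL = −20·log₁₀(4) = -12.04 dB.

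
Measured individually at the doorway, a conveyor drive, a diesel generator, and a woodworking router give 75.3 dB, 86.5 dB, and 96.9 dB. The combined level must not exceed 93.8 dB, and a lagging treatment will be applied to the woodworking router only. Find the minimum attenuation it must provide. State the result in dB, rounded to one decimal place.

4.1 dB

Fixed contribution from the other sources: Σ 10^(L/10) = 10^(75.3/10) + 10^(86.5/10) = 4.806e+08 (86.82 dB).
The limit corresponds to 10^(93.8/10) = 2.399e+09; subtracting the fixed part leaves 1.918e+09 for the woodworking router, i.e. 92.83 dB.
So the woodworking router must be reduced from 96.9 to 92.83 dB: IL = 4.07 dB.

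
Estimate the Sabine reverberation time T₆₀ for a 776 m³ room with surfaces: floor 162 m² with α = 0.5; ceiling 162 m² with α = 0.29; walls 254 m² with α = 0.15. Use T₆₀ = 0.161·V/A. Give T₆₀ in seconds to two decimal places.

0.75 s

A = Σ Sᵢαᵢ = 162·0.5 + 162·0.29 + 254·0.15 = 166.08 m².
T₆₀ = 0.161·V/A = 0.161·776/166.08 = 0.752 s.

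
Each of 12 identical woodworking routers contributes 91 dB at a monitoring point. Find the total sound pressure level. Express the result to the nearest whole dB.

102 dB

N identical incoherent sources raise the level by 10·log₁₀ N.
L_total = 91 + 10·log₁₀(12) = 91 + 10.792 = 101.79 dB.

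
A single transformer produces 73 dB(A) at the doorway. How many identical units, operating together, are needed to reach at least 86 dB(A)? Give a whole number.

20

Need L₁ + 10·log₁₀ N ≥ 86, i.e. log₁₀ N ≥ 1.30.
N ≥ 10^(13.0/10) = 19.953, so N = 20.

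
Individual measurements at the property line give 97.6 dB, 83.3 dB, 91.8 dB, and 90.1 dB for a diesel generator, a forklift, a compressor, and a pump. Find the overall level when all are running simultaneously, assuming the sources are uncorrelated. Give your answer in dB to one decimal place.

99.3 dB

Incoherent sources combine by intensity addition: L_total = 10·log₁₀(Σ 10^(L_i/10)).
Σ 10^(L/10) = 10^(97.6/10) + 10^(83.3/10) + 10^(91.8/10) + 10^(90.1/10) = 8.505e+09.
L_total = 10·log₁₀(8.505e+09) = 99.30 dB.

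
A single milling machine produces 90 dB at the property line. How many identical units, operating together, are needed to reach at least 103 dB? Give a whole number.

20

The shortfall is 103 − 90 = 13.0 dB, and N units add 10·log₁₀ N, so need 10·log₁₀ N ≥ 13.0.
N ≥ 10^(13.0/10) = 19.953, so N = 20.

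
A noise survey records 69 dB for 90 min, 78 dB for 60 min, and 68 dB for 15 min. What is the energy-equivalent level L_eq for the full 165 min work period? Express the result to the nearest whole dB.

74 dB

Weight each interval's intensity by its duration and average over T = 165 min:
Σ tᵢ·10^(Lᵢ/10) = 90·10^(69/10) + 60·10^(78/10) + 15·10^(68/10) = 4.595e+09.
L_eq = 10·log₁₀(4.595e+09/165) = 74.45 dB.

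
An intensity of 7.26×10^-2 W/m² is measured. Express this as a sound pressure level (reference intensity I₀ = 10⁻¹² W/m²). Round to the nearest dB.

Dividing by I₀ shifts the exponent by 12: I/I₀ = 7.26×10^10.
L = 10·(0.8609 + 10) = 108.61 dB.

109 dB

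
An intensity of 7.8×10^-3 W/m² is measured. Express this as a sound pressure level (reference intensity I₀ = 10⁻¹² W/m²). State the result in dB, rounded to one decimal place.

98.9 dB

I/I₀ = 7.8×10^-3/10⁻¹² = 7.8×10^9, and L = 10·log₁₀(I/I₀).
L = 10·(0.8921 + 9) = 98.92 dB.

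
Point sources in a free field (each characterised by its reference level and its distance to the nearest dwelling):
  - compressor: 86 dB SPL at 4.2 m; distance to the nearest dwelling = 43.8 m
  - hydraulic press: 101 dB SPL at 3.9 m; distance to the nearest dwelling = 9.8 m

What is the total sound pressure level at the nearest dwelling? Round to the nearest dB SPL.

Apply inverse-square spreading to bring every level to the receiver, then sum 10^(L/10).
compressor: 86 − 20·log₁₀(43.8/4.2) = 86 − 20.36 = 65.64 dB SPL.
hydraulic press: 101 − 20·log₁₀(9.8/3.9) = 101 − 8.00 = 93.00 dB SPL.
Σ 10^(L/10) = 1.997e+09 → L_total = 10·log₁₀(1.997e+09) = 93.00 dB SPL.

93 dB SPL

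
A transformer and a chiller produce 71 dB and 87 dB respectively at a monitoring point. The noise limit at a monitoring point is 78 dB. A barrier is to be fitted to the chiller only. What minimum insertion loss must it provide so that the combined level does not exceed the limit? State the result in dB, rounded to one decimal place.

The untreated sources together contribute 10^(71/10) = 1.259e+07, i.e. 71.00 dB.
To meet 78 dB overall, the treated chiller may contribute at most 10^(78/10) − 1.259e+07 = 5.051e+07, i.e. 77.03 dB.
So the chiller must be reduced from 87 to 77.03 dB: IL = 9.97 dB.

10.0 dB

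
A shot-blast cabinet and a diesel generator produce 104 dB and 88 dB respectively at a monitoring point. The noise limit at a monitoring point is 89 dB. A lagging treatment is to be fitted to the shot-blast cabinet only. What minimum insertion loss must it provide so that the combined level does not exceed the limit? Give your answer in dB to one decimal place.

21.9 dB

Fixed contribution from the other source: Σ 10^(L/10) = 10^(88/10) = 6.310e+08 (88.00 dB).
The limit corresponds to 10^(89/10) = 7.943e+08; subtracting the fixed part leaves 1.634e+08 for the shot-blast cabinet, i.e. 82.13 dB.
So the shot-blast cabinet must be reduced from 104 to 82.13 dB: IL = 21.87 dB.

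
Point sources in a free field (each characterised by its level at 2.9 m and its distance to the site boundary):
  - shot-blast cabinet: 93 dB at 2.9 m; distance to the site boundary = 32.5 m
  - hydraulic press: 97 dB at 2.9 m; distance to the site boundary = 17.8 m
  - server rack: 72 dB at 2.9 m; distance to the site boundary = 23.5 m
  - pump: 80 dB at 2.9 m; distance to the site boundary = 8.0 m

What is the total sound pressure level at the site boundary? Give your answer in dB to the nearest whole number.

Apply inverse-square spreading to bring every level to the receiver, then sum 10^(L/10).
shot-blast cabinet: 93 − 20·log₁₀(32.5/2.9) = 93 − 20.99 = 72.01 dB.
hydraulic press: 97 − 20·log₁₀(17.8/2.9) = 97 − 15.76 = 81.24 dB.
server rack: 72 − 20·log₁₀(23.5/2.9) = 72 − 18.17 = 53.83 dB.
pump: 80 − 20·log₁₀(8.0/2.9) = 80 − 8.81 = 71.19 dB.
Σ 10^(L/10) = 1.623e+08 → L_total = 10·log₁₀(1.623e+08) = 82.10 dB.

82 dB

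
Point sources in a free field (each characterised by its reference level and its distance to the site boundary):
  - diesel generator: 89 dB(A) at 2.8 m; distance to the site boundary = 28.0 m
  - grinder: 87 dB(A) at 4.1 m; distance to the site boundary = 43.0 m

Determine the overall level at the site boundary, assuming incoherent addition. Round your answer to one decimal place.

Propagate each source to the receiver with L = L_ref − 20·log₁₀(r/r_ref), then add intensities.
diesel generator: 89 − 20·log₁₀(28.0/2.8) = 89 − 20.00 = 69.00 dB(A).
grinder: 87 − 20·log₁₀(43.0/4.1) = 87 − 20.41 = 66.59 dB(A).
Σ 10^(L/10) = 1.250e+07 → L_total = 10·log₁₀(1.250e+07) = 70.97 dB(A).

71.0 dB(A)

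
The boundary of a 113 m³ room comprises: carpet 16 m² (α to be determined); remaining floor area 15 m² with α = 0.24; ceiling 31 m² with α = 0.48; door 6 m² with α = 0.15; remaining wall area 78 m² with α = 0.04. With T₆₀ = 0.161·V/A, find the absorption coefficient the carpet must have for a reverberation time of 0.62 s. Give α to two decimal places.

0.43

From T₆₀ = 0.161·V/A, the target T₆₀ = 0.62 s needs A = 0.161·113/0.62 = 29.34 m².
Absorption from the other surfaces = 15·0.24 + 31·0.48 + 6·0.15 + 78·0.04 = 22.50 m², so the carpet must supply 6.84 m² over 16 m².
α = 6.84/16 = 0.428.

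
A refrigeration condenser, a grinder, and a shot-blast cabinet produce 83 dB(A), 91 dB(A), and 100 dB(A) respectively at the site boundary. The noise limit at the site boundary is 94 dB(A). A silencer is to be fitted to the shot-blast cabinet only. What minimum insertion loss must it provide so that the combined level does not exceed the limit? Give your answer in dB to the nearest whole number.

Everything except the shot-blast cabinet sums to 10^(83/10) + 10^(91/10) = 1.458e+09 in linear terms, 91.64 dB(A).
The limit corresponds to 10^(94/10) = 2.512e+09; subtracting the fixed part leaves 1.053e+09 for the shot-blast cabinet, i.e. 90.23 dB(A).
Required insertion loss = 100 − 90.23 = 9.77 dB.

10 dB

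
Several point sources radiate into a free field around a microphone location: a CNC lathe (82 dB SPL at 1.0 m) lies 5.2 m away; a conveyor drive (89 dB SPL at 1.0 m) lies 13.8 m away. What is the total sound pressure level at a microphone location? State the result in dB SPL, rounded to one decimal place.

70.0 dB SPL

Apply inverse-square spreading to bring every level to the receiver, then sum 10^(L/10).
CNC lathe: 82 − 20·log₁₀(5.2/1.0) = 82 − 14.32 = 67.68 dB SPL.
conveyor drive: 89 − 20·log₁₀(13.8/1.0) = 89 − 22.80 = 66.20 dB SPL.
Σ 10^(L/10) = 1.003e+07 → L_total = 10·log₁₀(1.003e+07) = 70.01 dB SPL.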